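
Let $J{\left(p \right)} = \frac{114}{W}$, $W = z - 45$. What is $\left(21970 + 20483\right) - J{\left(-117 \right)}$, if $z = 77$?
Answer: $\frac{679191}{16} \approx 42449.0$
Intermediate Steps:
$W = 32$ ($W = 77 - 45 = 32$)
$J{\left(p \right)} = \frac{57}{16}$ ($J{\left(p \right)} = \frac{114}{32} = 114 \cdot \frac{1}{32} = \frac{57}{16}$)
$\left(21970 + 20483\right) - J{\left(-117 \right)} = \left(21970 + 20483\right) - \frac{57}{16} = 42453 - \frac{57}{16} = \frac{679191}{16}$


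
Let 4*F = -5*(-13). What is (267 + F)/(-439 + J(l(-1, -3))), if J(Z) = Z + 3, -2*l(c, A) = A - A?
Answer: -1133/1744 ≈ -0.64966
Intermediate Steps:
l(c, A) = 0 (l(c, A) = -(A - A)/2 = -½*0 = 0)
J(Z) = 3 + Z
F = 65/4 (F = (-5*(-13))/4 = (¼)*65 = 65/4 ≈ 16.250)
(267 + F)/(-439 + J(l(-1, -3))) = (267 + 65/4)/(-439 + (3 + 0)) = 1133/(4*(-439 + 3)) = (1133/4)/(-436) = (1133/4)*(-1/436) = -1133/1744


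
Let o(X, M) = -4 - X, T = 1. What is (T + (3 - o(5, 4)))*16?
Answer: 208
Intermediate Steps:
(T + (3 - o(5, 4)))*16 = (1 + (3 - (-4 - 1*5)))*16 = (1 + (3 - (-4 - 5)))*16 = (1 + (3 - 1*(-9)))*16 = (1 + (3 + 9))*16 = (1 + 12)*16 = 13*16 = 208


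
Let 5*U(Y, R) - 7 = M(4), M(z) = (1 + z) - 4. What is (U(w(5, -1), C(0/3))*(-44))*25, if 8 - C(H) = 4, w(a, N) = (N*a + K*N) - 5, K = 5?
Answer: -1760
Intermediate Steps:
w(a, N) = -5 + 5*N + N*a (w(a, N) = (N*a + 5*N) - 5 = (5*N + N*a) - 5 = -5 + 5*N + N*a)
C(H) = 4 (C(H) = 8 - 1*4 = 8 - 4 = 4)
M(z) = -3 + z
U(Y, R) = 8/5 (U(Y, R) = 7/5 + (-3 + 4)/5 = 7/5 + (1/5)*1 = 7/5 + 1/5 = 8/5)
(U(w(5, -1), C(0/3))*(-44))*25 = ((8/5)*(-44))*25 = -352/5*25 = -1760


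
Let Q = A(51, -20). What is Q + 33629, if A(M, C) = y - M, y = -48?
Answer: 33530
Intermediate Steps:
A(M, C) = -48 - M
Q = -99 (Q = -48 - 1*51 = -48 - 51 = -99)
Q + 33629 = -99 + 33629 = 33530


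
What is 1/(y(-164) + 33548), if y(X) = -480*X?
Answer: 1/112268 ≈ 8.9073e-6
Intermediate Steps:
1/(y(-164) + 33548) = 1/(-480*(-164) + 33548) = 1/(78720 + 33548) = 1/112268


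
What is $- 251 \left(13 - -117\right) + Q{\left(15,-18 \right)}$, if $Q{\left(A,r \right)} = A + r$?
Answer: $-32633$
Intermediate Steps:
$- 251 \left(13 - -117\right) + Q{\left(15,-18 \right)} = - 251 \left(13 - -117\right) + \left(15 - 18\right) = - 251 \left(13 + 117\right) - 3 = \left(-251\right) 130 - 3 = -32630 - 3 = -32633$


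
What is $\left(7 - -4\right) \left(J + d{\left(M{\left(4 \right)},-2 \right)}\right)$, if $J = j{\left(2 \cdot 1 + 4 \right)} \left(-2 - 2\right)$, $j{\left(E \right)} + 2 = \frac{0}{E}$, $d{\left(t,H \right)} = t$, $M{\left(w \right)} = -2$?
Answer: $66$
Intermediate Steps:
$j{\left(E \right)} = -2$ ($j{\left(E \right)} = -2 + \frac{0}{E} = -2 + 0 = -2$)
$J = 8$ ($J = - 2 \left(-2 - 2\right) = \left(-2\right) \left(-4\right) = 8$)
$\left(7 - -4\right) \left(J + d{\left(M{\left(4 \right)},-2 \right)}\right) = \left(7 - -4\right) \left(8 - 2\right) = \left(7 + 4\right) 6 = 11 \cdot 6 = 66$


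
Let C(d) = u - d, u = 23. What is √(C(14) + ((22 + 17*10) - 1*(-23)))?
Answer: 4*√14 ≈ 14.967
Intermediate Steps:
C(d) = 23 - d
√(C(14) + ((22 + 17*10) - 1*(-23))) = √((23 - 1*14) + ((22 + 17*10) - 1*(-23))) = √((23 - 14) + ((22 + 170) + 23)) = √(9 + (192 + 23)) = √(9 + 215) = √224 = 4*√14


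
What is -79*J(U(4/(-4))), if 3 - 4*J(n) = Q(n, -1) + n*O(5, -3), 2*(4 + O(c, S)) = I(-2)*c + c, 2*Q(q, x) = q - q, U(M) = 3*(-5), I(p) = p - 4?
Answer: 38631/8 ≈ 4828.9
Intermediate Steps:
I(p) = -4 + p
U(M) = -15
Q(q, x) = 0 (Q(q, x) = (q - q)/2 = (½)*0 = 0)
O(c, S) = -4 - 5*c/2 (O(c, S) = -4 + ((-4 - 2)*c + c)/2 = -4 + (-6*c + c)/2 = -4 + (-5*c)/2 = -4 - 5*c/2)
J(n) = ¾ + 33*n/8 (J(n) = ¾ - (0 + n*(-4 - 5/2*5))/4 = ¾ - (0 + n*(-4 - 25/2))/4 = ¾ - (0 + n*(-33/2))/4 = ¾ - (0 - 33*n/2)/4 = ¾ - (-33)*n/8 = ¾ + 33*n/8)
-79*J(U(4/(-4))) = -79*(¾ + (33/8)*(-15)) = -79*(¾ - 495/8) = -79*(-489/8) = 38631/8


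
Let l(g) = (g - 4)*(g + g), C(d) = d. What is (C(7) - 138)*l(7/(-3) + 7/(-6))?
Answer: -13755/2 ≈ -6877.5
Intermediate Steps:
l(g) = 2*g*(-4 + g) (l(g) = (-4 + g)*(2*g) = 2*g*(-4 + g))
(C(7) - 138)*l(7/(-3) + 7/(-6)) = (7 - 138)*(2*(7/(-3) + 7/(-6))*(-4 + (7/(-3) + 7/(-6)))) = -262*(7*(-⅓) + 7*(-⅙))*(-4 + (7*(-⅓) + 7*(-⅙))) = -262*(-7/3 - 7/6)*(-4 + (-7/3 - 7/6)) = -262*(-7)*(-4 - 7/2)/2 = -262*(-7)*(-15)/(2*2) = -131*105/2 = -13755/2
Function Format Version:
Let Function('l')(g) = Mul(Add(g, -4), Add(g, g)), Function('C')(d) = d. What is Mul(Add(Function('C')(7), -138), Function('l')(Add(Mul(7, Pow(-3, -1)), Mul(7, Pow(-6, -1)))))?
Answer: Rational(-13755, 2) ≈ -6877.5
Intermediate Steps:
Function('l')(g) = Mul(2, g, Add(-4, g)) (Function('l')(g) = Mul(Add(-4, g), Mul(2, g)) = Mul(2, g, Add(-4, g)))
Mul(Add(Function('C')(7), -138), Function('l')(Add(Mul(7, Pow(-3, -1)), Mul(7, Pow(-6, -1))))) = Mul(Add(7, -138), Mul(2, Add(Mul(7, Pow(-3, -1)), Mul(7, Pow(-6, -1))), Add(-4, Add(Mul(7, Pow(-3, -1)), Mul(7, Pow(-6, -1)))))) = Mul(-131, Mul(2, Add(Mul(7, Rational(-1, 3)), Mul(7, Rational(-1, 6))), Add(-4, Add(Mul(7, Rational(-1, 3)), Mul(7, Rational(-1, 6)))))) = Mul(-131, Mul(2, Add(Rational(-7, 3), Rational(-7, 6)), Add(-4, Add(Rational(-7, 3), Rational(-7, 6))))) = Mul(-131, Mul(2, Rational(-7, 2), Add(-4, Rational(-7, 2)))) = Mul(-131, Mul(2, Rational(-7, 2), Rational(-15, 2))) = Mul(-131, Rational(105, 2)) = Rational(-13755, 2)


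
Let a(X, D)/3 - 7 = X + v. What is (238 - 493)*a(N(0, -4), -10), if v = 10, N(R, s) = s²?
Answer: -25245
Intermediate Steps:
a(X, D) = 51 + 3*X (a(X, D) = 21 + 3*(X + 10) = 21 + 3*(10 + X) = 21 + (30 + 3*X) = 51 + 3*X)
(238 - 493)*a(N(0, -4), -10) = (238 - 493)*(51 + 3*(-4)²) = -255*(51 + 3*16) = -255*(51 + 48) = -255*99 = -25245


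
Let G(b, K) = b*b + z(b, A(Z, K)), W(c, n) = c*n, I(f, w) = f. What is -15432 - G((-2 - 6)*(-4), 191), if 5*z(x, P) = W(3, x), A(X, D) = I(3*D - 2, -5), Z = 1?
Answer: -82376/5 ≈ -16475.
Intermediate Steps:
A(X, D) = -2 + 3*D (A(X, D) = 3*D - 2 = -2 + 3*D)
z(x, P) = 3*x/5 (z(x, P) = (3*x)/5 = 3*x/5)
G(b, K) = b² + 3*b/5 (G(b, K) = b*b + 3*b/5 = b² + 3*b/5)
-15432 - G((-2 - 6)*(-4), 191) = -15432 - (-2 - 6)*(-4)*(3 + 5*((-2 - 6)*(-4)))/5 = -15432 - (-8*(-4))*(3 + 5*(-8*(-4)))/5 = -15432 - 32*(3 + 5*32)/5 = -15432 - 32*(3 + 160)/5 = -15432 - 32*163/5 = -15432 - 1*5216/5 = -15432 - 5216/5 = -82376/5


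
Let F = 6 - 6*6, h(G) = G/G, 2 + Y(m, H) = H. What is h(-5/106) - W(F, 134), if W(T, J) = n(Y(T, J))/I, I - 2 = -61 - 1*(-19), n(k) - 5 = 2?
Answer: 47/40 ≈ 1.1750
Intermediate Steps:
Y(m, H) = -2 + H
n(k) = 7 (n(k) = 5 + 2 = 7)
I = -40 (I = 2 + (-61 - 1*(-19)) = 2 + (-61 + 19) = 2 - 42 = -40)
h(G) = 1
F = -30 (F = 6 - 36 = -30)
W(T, J) = -7/40 (W(T, J) = 7/(-40) = 7*(-1/40) = -7/40)
h(-5/106) - W(F, 134) = 1 - 1*(-7/40) = 1 + 7/40 = 47/40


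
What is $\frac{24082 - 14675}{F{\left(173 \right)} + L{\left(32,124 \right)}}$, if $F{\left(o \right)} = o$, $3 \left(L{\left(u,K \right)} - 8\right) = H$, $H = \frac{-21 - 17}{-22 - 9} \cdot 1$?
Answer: $\frac{874851}{16871} \approx 51.855$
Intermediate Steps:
$H = \frac{38}{31}$ ($H = - \frac{38}{-31} \cdot 1 = \left(-38\right) \left(- \frac{1}{31}\right) 1 = \frac{38}{31} \cdot 1 = \frac{38}{31} \approx 1.2258$)
$L{\left(u,K \right)} = \frac{782}{93}$ ($L{\left(u,K \right)} = 8 + \frac{1}{3} \cdot \frac{38}{31} = 8 + \frac{38}{93} = \frac{782}{93}$)
$\frac{24082 - 14675}{F{\left(173 \right)} + L{\left(32,124 \right)}} = \frac{24082 - 14675}{173 + \frac{782}{93}} = \frac{9407}{\frac{16871}{93}} = 9407 \cdot \frac{93}{16871} = \frac{874851}{16871}$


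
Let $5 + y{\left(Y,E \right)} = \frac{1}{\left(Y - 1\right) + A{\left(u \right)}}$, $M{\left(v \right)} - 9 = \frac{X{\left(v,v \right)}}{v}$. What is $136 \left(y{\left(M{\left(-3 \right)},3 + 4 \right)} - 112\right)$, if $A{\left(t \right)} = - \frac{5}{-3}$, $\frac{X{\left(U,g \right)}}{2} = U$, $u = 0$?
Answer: $- \frac{556512}{35} \approx -15900.0$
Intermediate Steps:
$X{\left(U,g \right)} = 2 U$
$A{\left(t \right)} = \frac{5}{3}$ ($A{\left(t \right)} = \left(-5\right) \left(- \frac{1}{3}\right) = \frac{5}{3}$)
$M{\left(v \right)} = 11$ ($M{\left(v \right)} = 9 + \frac{2 v}{v} = 9 + 2 = 11$)
$y{\left(Y,E \right)} = -5 + \frac{1}{\frac{2}{3} + Y}$ ($y{\left(Y,E \right)} = -5 + \frac{1}{\left(Y - 1\right) + \frac{5}{3}} = -5 + \frac{1}{\left(-1 + Y\right) + \frac{5}{3}} = -5 + \frac{1}{\frac{2}{3} + Y}$)
$136 \left(y{\left(M{\left(-3 \right)},3 + 4 \right)} - 112\right) = 136 \left(\frac{-7 - 165}{2 + 3 \cdot 11} - 112\right) = 136 \left(\frac{-7 - 165}{2 + 33} - 112\right) = 136 \left(\frac{1}{35} \left(-172\right) - 112\right) = 136 \left(- \frac{172}{35} - 112\right) = 136 \left(- \frac{4092}{35}\right) = - \frac{556512}{35}$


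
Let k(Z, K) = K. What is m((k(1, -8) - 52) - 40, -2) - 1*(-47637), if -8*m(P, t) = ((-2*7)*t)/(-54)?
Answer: 5144803/108 ≈ 47637.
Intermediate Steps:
m(P, t) = -7*t/216 (m(P, t) = -(-2*7)*t/(8*(-54)) = -(-14*t)*(-1)/(8*54) = -7*t/216)
m((k(1, -8) - 52) - 40, -2) - 1*(-47637) = -7/216*(-2) - 1*(-47637) = 7/108 + 47637 = 5144803/108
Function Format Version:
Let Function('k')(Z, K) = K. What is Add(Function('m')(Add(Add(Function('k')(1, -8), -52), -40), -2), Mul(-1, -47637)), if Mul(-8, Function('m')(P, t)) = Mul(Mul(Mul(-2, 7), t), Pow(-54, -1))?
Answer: Rational(5144803, 108) ≈ 47637.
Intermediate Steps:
Function('m')(P, t) = Mul(Rational(-7, 216), t) (Function('m')(P, t) = Mul(Rational(-1, 8), Mul(Mul(Mul(-2, 7), t), Pow(-54, -1))) = Mul(Rational(-1, 8), Mul(Mul(-14, t), Rational(-1, 54))) = Mul(Rational(-1, 8), Mul(Rational(7, 27), t)) = Mul(Rational(-7, 216), t))
Add(Function('m')(Add(Add(Function('k')(1, -8), -52), -40), -2), Mul(-1, -47637)) = Add(Mul(Rational(-7, 216), -2), Mul(-1, -47637)) = Add(Rational(7, 108), 47637) = Rational(5144803, 108)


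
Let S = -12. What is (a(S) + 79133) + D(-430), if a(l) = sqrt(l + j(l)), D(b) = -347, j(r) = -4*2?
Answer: 78786 + 2*I*sqrt(5) ≈ 78786.0 + 4.4721*I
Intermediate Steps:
j(r) = -8
a(l) = sqrt(-8 + l) (a(l) = sqrt(l - 8) = sqrt(-8 + l))
(a(S) + 79133) + D(-430) = (sqrt(-8 - 12) + 79133) - 347 = (sqrt(-20) + 79133) - 347 = (2*I*sqrt(5) + 79133) - 347 = (79133 + 2*I*sqrt(5)) - 347 = 78786 + 2*I*sqrt(5)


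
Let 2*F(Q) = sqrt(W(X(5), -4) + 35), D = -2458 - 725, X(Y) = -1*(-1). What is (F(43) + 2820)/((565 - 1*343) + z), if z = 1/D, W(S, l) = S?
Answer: 8985609/706625 ≈ 12.716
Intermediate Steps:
X(Y) = 1
D = -3183
F(Q) = 3 (F(Q) = sqrt(1 + 35)/2 = sqrt(36)/2 = (1/2)*6 = 3)
z = -1/3183 (z = 1/(-3183) = -1/3183 ≈ -0.00031417)
(F(43) + 2820)/((565 - 1*343) + z) = (3 + 2820)/((565 - 1*343) - 1/3183) = 2823/((565 - 343) - 1/3183) = 2823/(222 - 1/3183) = 2823/(706625/3183) = 2823*(3183/706625) = 8985609/706625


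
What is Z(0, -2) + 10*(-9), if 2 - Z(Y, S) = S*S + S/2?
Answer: -91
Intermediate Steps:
Z(Y, S) = 2 - S² - S/2 (Z(Y, S) = 2 - (S*S + S/2) = 2 - (S² + S*(½)) = 2 - (S² + S/2) = 2 + (-S² - S/2) = 2 - S² - S/2)
Z(0, -2) + 10*(-9) = (2 - 1*(-2)² - ½*(-2)) + 10*(-9) = (2 - 1*4 + 1) - 90 = (2 - 4 + 1) - 90 = -1 - 90 = -91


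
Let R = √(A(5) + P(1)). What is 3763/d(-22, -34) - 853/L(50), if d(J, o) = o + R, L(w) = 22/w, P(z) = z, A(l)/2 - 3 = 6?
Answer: -25653887/12507 - 3763*√19/1137 ≈ -2065.6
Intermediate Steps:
A(l) = 18 (A(l) = 6 + 2*6 = 6 + 12 = 18)
R = √19 (R = √(18 + 1) = √19 ≈ 4.3589)
d(J, o) = o + √19
3763/d(-22, -34) - 853/L(50) = 3763/(-34 + √19) - 853/(22/50) = 3763/(-34 + √19) - 853/(22*(1/50)) = 3763/(-34 + √19) - 853/11/25 = 3763/(-34 + √19) - 853*25/11 = 3763/(-34 + √19) - 21325/11 = -21325/11 + 3763/(-34 + √19)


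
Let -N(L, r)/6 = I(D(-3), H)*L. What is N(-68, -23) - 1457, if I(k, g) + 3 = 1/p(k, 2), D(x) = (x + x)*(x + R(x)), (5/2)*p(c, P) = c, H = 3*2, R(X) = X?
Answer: -7958/3 ≈ -2652.7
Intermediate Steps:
H = 6
p(c, P) = 2*c/5
D(x) = 4*x² (D(x) = (x + x)*(x + x) = (2*x)*(2*x) = 4*x²)
I(k, g) = -3 + 5/(2*k) (I(k, g) = -3 + 1/(2*k/5) = -3 + 5/(2*k))
N(L, r) = 211*L/12 (N(L, r) = -6*(-3 + 5/(2*((4*(-3)²))))*L = -6*(-3 + 5/(2*((4*9))))*L = -6*(-3 + (5/2)/36)*L = -6*(-3 + (5/2)*(1/36))*L = -6*(-3 + 5/72)*L = -(-211)*L/12 = 211*L/12)
N(-68, -23) - 1457 = (211/12)*(-68) - 1457 = -3587/3 - 1457 = -7958/3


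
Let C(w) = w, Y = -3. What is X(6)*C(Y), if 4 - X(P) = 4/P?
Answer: -10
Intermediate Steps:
X(P) = 4 - 4/P
X(6)*C(Y) = (4 - 4/6)*(-3) = (4 - 4*⅙)*(-3) = (4 - ⅔)*(-3) = (10/3)*(-3) = -10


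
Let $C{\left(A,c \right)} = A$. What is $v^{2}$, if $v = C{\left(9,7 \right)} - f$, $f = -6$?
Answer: $225$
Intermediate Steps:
$v = 15$ ($v = 9 - -6 = 9 + 6 = 15$)
$v^{2} = 15^{2} = 225$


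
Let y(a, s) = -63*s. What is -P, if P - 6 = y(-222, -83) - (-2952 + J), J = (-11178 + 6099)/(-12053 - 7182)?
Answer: -157471866/19235 ≈ -8186.7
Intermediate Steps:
J = 5079/19235 (J = -5079/(-19235) = -5079*(-1/19235) = 5079/19235 ≈ 0.26405)
P = 157471866/19235 (P = 6 + (-63*(-83) - (-2952 + 5079/19235)) = 6 + (5229 - 1*(-56776641/19235)) = 6 + (5229 + 56776641/19235) = 6 + 157356456/19235 = 157471866/19235 ≈ 8186.7)
-P = -1*157471866/19235 = -157471866/19235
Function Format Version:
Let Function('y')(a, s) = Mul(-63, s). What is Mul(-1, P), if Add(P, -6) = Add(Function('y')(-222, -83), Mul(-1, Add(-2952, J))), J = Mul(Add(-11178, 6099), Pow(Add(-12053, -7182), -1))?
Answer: Rational(-157471866, 19235) ≈ -8186.7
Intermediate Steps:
J = Rational(5079, 19235) (J = Mul(-5079, Pow(-19235, -1)) = Mul(-5079, Rational(-1, 19235)) = Rational(5079, 19235) ≈ 0.26405)
P = Rational(157471866, 19235) (P = Add(6, Add(Mul(-63, -83), Mul(-1, Add(-2952, Rational(5079, 19235))))) = Add(6, Add(5229, Mul(-1, Rational(-56776641, 19235)))) = Add(6, Add(5229, Rational(56776641, 19235))) = Add(6, Rational(157356456, 19235)) = Rational(157471866, 19235) ≈ 8186.7)
Mul(-1, P) = Mul(-1, Rational(157471866, 19235)) = Rational(-157471866, 19235)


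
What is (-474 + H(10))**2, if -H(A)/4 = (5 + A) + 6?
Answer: 311364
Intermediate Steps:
H(A) = -44 - 4*A (H(A) = -4*((5 + A) + 6) = -4*(11 + A) = -44 - 4*A)
(-474 + H(10))**2 = (-474 + (-44 - 4*10))**2 = (-474 + (-44 - 40))**2 = (-474 - 84)**2 = (-558)**2 = 311364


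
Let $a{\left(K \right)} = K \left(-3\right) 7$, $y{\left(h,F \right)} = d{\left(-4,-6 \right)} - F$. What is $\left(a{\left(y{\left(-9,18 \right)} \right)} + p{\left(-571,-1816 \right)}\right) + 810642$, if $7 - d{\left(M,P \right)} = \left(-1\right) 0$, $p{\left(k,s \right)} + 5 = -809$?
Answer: $810059$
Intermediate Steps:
$p{\left(k,s \right)} = -814$ ($p{\left(k,s \right)} = -5 - 809 = -814$)
$d{\left(M,P \right)} = 7$ ($d{\left(M,P \right)} = 7 - \left(-1\right) 0 = 7 - 0 = 7 + 0 = 7$)
$y{\left(h,F \right)} = 7 - F$
$a{\left(K \right)} = - 21 K$ ($a{\left(K \right)} = - 3 K 7 = - 21 K$)
$\left(a{\left(y{\left(-9,18 \right)} \right)} + p{\left(-571,-1816 \right)}\right) + 810642 = \left(- 21 \left(7 - 18\right) - 814\right) + 810642 = \left(\left(-21\right) \left(-11\right) - 814\right) + 810642 = \left(231 - 814\right) + 810642 = -583 + 810642 = 810059$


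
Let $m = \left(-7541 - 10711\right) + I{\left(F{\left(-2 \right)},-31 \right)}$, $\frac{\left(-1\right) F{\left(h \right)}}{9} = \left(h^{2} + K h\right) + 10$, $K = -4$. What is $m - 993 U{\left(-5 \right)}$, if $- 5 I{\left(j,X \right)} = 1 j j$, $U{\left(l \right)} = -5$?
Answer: $- \frac{105639}{5} \approx -21128.0$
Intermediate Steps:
$F{\left(h \right)} = -90 - 9 h^{2} + 36 h$ ($F{\left(h \right)} = - 9 \left(\left(h^{2} - 4 h\right) + 10\right) = - 9 \left(10 + h^{2} - 4 h\right) = -90 - 9 h^{2} + 36 h$)
$I{\left(j,X \right)} = - \frac{j^{2}}{5}$ ($I{\left(j,X \right)} = - \frac{1 j j}{5} = - \frac{j j}{5} = - \frac{j^{2}}{5}$)
$m = - \frac{130464}{5}$ ($m = \left(-7541 - 10711\right) - \frac{\left(-90 - 9 \left(-2\right)^{2} + 36 \left(-2\right)\right)^{2}}{5} = -18252 - \frac{\left(-90 - 36 - 72\right)^{2}}{5} = -18252 - \frac{\left(-198\right)^{2}}{5} = -18252 - \frac{39204}{5} = - \frac{130464}{5} \approx -26093.0$)
$m - 993 U{\left(-5 \right)} = - \frac{130464}{5} - 993 \left(-5\right) = - \frac{130464}{5} - -4965 = - \frac{130464}{5} + 4965 = - \frac{105639}{5}$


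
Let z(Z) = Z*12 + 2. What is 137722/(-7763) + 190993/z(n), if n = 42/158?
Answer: 117075148041/3182830 ≈ 36783.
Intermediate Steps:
n = 21/79 (n = 42*(1/158) = 21/79 ≈ 0.26582)
z(Z) = 2 + 12*Z (z(Z) = 12*Z + 2 = 2 + 12*Z)
137722/(-7763) + 190993/z(n) = 137722/(-7763) + 190993/(2 + 12*(21/79)) = 137722*(-1/7763) + 190993/(2 + 252/79) = -137722/7763 + 190993/(410/79) = -137722/7763 + 190993*(79/410) = -137722/7763 + 15088447/410 = 117075148041/3182830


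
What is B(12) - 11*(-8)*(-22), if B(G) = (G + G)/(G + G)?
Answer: -1935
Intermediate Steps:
B(G) = 1 (B(G) = (2*G)/((2*G)) = (2*G)*(1/(2*G)) = 1)
B(12) - 11*(-8)*(-22) = 1 - 11*(-8)*(-22) = 1 + 88*(-22) = 1 - 1936 = -1935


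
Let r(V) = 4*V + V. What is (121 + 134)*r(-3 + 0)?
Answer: -3825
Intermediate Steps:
r(V) = 5*V
(121 + 134)*r(-3 + 0) = (121 + 134)*(5*(-3 + 0)) = 255*(5*(-3)) = 255*(-15) = -3825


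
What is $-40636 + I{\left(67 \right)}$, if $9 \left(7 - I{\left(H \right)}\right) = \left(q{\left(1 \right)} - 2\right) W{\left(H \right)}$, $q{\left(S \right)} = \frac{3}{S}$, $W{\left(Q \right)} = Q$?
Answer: $- \frac{365728}{9} \approx -40636.0$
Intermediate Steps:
$I{\left(H \right)} = 7 - \frac{H}{9}$ ($I{\left(H \right)} = 7 - \frac{\left(\frac{3}{1} - 2\right) H}{9} = 7 - \frac{\left(3 \cdot 1 - 2\right) H}{9} = 7 - \frac{\left(3 - 2\right) H}{9} = 7 - \frac{1 H}{9} = 7 - \frac{H}{9}$)
$-40636 + I{\left(67 \right)} = -40636 + \left(7 - \frac{67}{9}\right) = -40636 - \frac{4}{9} = - \frac{365728}{9}$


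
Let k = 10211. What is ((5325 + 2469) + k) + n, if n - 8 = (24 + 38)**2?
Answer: 21857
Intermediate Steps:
n = 3852 (n = 8 + (24 + 38)**2 = 8 + 62**2 = 8 + 3844 = 3852)
((5325 + 2469) + k) + n = ((5325 + 2469) + 10211) + 3852 = (7794 + 10211) + 3852 = 18005 + 3852 = 21857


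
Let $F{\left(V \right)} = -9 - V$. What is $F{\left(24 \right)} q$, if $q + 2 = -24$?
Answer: $858$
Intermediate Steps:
$q = -26$ ($q = -2 - 24 = -26$)
$F{\left(24 \right)} q = \left(-9 - 24\right) \left(-26\right) = \left(-33\right) \left(-26\right) = 858$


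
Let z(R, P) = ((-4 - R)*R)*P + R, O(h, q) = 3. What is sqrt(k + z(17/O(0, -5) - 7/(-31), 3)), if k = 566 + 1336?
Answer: sqrt(14988882)/93 ≈ 41.630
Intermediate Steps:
z(R, P) = R + P*R*(-4 - R) (z(R, P) = (R*(-4 - R))*P + R = P*R*(-4 - R) + R = R + P*R*(-4 - R))
k = 1902
sqrt(k + z(17/O(0, -5) - 7/(-31), 3)) = sqrt(1902 + (17/3 - 7/(-31))*(1 - 4*3 - 1*3*(17/3 - 7/(-31)))) = sqrt(1902 + (17*(1/3) - 7*(-1/31))*(1 - 12 - 1*3*(17*(1/3) - 7*(-1/31)))) = sqrt(1902 + (17/3 + 7/31)*(1 - 12 - 1*3*(17/3 + 7/31))) = sqrt(1902 + 548*(1 - 12 - 1*3*548/93)/93) = sqrt(1902 + 548*(1 - 12 - 548/31)/93) = sqrt(1902 + (548/93)*(-889/31)) = sqrt(1902 - 487172/2883) = sqrt(4996294/2883) = sqrt(14988882)/93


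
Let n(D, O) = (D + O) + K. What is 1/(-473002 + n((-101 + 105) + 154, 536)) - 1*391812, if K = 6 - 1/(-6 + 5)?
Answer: -185053199413/472301 ≈ -3.9181e+5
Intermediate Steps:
K = 7 (K = 6 - 1/(-1) = 6 - 1*(-1) = 6 + 1 = 7)
n(D, O) = 7 + D + O (n(D, O) = (D + O) + 7 = 7 + D + O)
1/(-473002 + n((-101 + 105) + 154, 536)) - 1*391812 = 1/(-473002 + (7 + ((-101 + 105) + 154) + 536)) - 1*391812 = 1/(-473002 + (7 + (4 + 154) + 536)) - 391812 = 1/(-473002 + (7 + 158 + 536)) - 391812 = 1/(-473002 + 701) - 391812 = 1/(-472301) - 391812 = -1/472301 - 391812 = -185053199413/472301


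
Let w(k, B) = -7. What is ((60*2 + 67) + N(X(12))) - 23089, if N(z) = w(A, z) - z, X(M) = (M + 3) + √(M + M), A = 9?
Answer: -22924 - 2*√6 ≈ -22929.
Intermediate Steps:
X(M) = 3 + M + √2*√M (X(M) = (3 + M) + √(2*M) = (3 + M) + √2*√M = 3 + M + √2*√M)
N(z) = -7 - z
((60*2 + 67) + N(X(12))) - 23089 = ((60*2 + 67) + (-7 - (3 + 12 + √2*√12))) - 23089 = ((120 + 67) + (-7 - (3 + 12 + √2*(2*√3)))) - 23089 = (187 + (-7 - (3 + 12 + 2*√6))) - 23089 = (187 + (-7 - (15 + 2*√6))) - 23089 = (187 + (-7 + (-15 - 2*√6))) - 23089 = (187 + (-22 - 2*√6)) - 23089 = (165 - 2*√6) - 23089 = -22924 - 2*√6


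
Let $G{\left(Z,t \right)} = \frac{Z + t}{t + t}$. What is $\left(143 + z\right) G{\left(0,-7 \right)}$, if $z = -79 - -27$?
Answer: $\frac{91}{2} \approx 45.5$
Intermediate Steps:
$z = -52$ ($z = -79 + 27 = -52$)
$G{\left(Z,t \right)} = \frac{Z + t}{2 t}$
$\left(143 + z\right) G{\left(0,-7 \right)} = \left(143 - 52\right) \frac{0 - 7}{2 \left(-7\right)} = 91 \cdot \frac{1}{2} \left(- \frac{1}{7}\right) \left(-7\right) = 91 \cdot \frac{1}{2} = \frac{91}{2}$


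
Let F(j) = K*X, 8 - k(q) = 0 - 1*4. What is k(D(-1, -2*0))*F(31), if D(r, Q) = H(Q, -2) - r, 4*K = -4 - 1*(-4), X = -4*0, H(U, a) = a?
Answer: 0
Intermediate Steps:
X = 0
K = 0 (K = (-4 - 1*(-4))/4 = (-4 + 4)/4 = (¼)*0 = 0)
D(r, Q) = -2 - r
k(q) = 12 (k(q) = 8 - (0 - 1*4) = 8 - (0 - 4) = 8 - 1*(-4) = 8 + 4 = 12)
F(j) = 0 (F(j) = 0*0 = 0)
k(D(-1, -2*0))*F(31) = 12*0 = 0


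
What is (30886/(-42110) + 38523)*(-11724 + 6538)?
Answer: -4206293665892/21055 ≈ -1.9978e+8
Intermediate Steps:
(30886/(-42110) + 38523)*(-11724 + 6538) = (30886*(-1/42110) + 38523)*(-5186) = (-15443/21055 + 38523)*(-5186) = (811086322/21055)*(-5186) = -4206293665892/21055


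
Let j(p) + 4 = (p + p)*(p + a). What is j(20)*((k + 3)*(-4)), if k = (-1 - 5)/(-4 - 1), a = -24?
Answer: 13776/5 ≈ 2755.2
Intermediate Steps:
k = 6/5 (k = -6/(-5) = -6*(-⅕) = 6/5 ≈ 1.2000)
j(p) = -4 + 2*p*(-24 + p) (j(p) = -4 + (p + p)*(p - 24) = -4 + (2*p)*(-24 + p) = -4 + 2*p*(-24 + p))
j(20)*((k + 3)*(-4)) = (-4 - 48*20 + 2*20²)*((6/5 + 3)*(-4)) = (-4 - 960 + 2*400)*((21/5)*(-4)) = (-4 - 960 + 800)*(-84/5) = -164*(-84/5) = 13776/5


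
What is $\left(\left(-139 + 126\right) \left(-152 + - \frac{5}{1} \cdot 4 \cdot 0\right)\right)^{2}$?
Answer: $3904576$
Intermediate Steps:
$\left(\left(-139 + 126\right) \left(-152 + - \frac{5}{1} \cdot 4 \cdot 0\right)\right)^{2} = \left(- 13 \left(-152 + \left(-5\right) 1 \cdot 4 \cdot 0\right)\right)^{2} = \left(- 13 \left(-152 + \left(-5\right) 4 \cdot 0\right)\right)^{2} = \left(- 13 \left(-152 - 0\right)\right)^{2} = \left(- 13 \left(-152 + 0\right)\right)^{2} = \left(\left(-13\right) \left(-152\right)\right)^{2} = 1976^{2} = 3904576$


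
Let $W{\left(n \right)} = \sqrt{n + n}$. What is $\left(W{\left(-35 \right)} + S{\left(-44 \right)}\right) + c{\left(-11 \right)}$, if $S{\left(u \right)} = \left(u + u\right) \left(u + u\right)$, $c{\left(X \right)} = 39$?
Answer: $7783 + i \sqrt{70} \approx 7783.0 + 8.3666 i$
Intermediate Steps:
$S{\left(u \right)} = 4 u^{2}$ ($S{\left(u \right)} = 2 u 2 u = 4 u^{2}$)
$W{\left(n \right)} = \sqrt{2} \sqrt{n}$ ($W{\left(n \right)} = \sqrt{2 n} = \sqrt{2} \sqrt{n}$)
$\left(W{\left(-35 \right)} + S{\left(-44 \right)}\right) + c{\left(-11 \right)} = \left(\sqrt{2} \sqrt{-35} + 4 \left(-44\right)^{2}\right) + 39 = \left(\sqrt{2} i \sqrt{35} + 4 \cdot 1936\right) + 39 = \left(i \sqrt{70} + 7744\right) + 39 = \left(7744 + i \sqrt{70}\right) + 39 = 7783 + i \sqrt{70}$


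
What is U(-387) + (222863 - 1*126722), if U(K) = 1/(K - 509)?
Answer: 86142335/896 ≈ 96141.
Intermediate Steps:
U(K) = 1/(-509 + K)
U(-387) + (222863 - 1*126722) = 1/(-509 - 387) + (222863 - 1*126722) = 1/(-896) + (222863 - 126722) = -1/896 + 96141 = 86142335/896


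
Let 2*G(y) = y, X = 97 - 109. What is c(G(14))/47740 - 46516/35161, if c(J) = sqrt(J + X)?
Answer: -46516/35161 + I*sqrt(5)/47740 ≈ -1.3229 + 4.6838e-5*I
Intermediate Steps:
X = -12
G(y) = y/2
c(J) = sqrt(-12 + J) (c(J) = sqrt(J - 12) = sqrt(-12 + J))
c(G(14))/47740 - 46516/35161 = sqrt(-12 + (1/2)*14)/47740 - 46516/35161 = sqrt(-12 + 7)*(1/47740) - 46516*1/35161 = sqrt(-5)*(1/47740) - 46516/35161 = (I*sqrt(5))*(1/47740) - 46516/35161 = I*sqrt(5)/47740 - 46516/35161 = -46516/35161 + I*sqrt(5)/47740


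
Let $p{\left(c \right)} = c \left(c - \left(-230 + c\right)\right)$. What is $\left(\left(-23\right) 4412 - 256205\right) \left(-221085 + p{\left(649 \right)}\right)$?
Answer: $25686861015$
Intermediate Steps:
$p{\left(c \right)} = 230 c$ ($p{\left(c \right)} = c 230 = 230 c$)
$\left(\left(-23\right) 4412 - 256205\right) \left(-221085 + p{\left(649 \right)}\right) = \left(\left(-23\right) 4412 - 256205\right) \left(-221085 + 230 \cdot 649\right) = \left(-101476 - 256205\right) \left(-221085 + 149270\right) = \left(-357681\right) \left(-71815\right) = 25686861015$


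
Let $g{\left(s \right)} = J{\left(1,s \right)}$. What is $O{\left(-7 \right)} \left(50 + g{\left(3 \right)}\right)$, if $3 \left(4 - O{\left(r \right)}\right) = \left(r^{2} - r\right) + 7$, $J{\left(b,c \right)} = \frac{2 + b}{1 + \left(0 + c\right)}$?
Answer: $- \frac{3451}{4} \approx -862.75$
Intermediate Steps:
$J{\left(b,c \right)} = \frac{2 + b}{1 + c}$
$O{\left(r \right)} = \frac{5}{3} - \frac{r^{2}}{3} + \frac{r}{3}$ ($O{\left(r \right)} = 4 - \frac{\left(r^{2} - r\right) + 7}{3} = 4 - \frac{7 + r^{2} - r}{3} = 4 - \left(\frac{7}{3} - \frac{r}{3} + \frac{r^{2}}{3}\right) = \frac{5}{3} - \frac{r^{2}}{3} + \frac{r}{3}$)
$g{\left(s \right)} = \frac{3}{1 + s}$ ($g{\left(s \right)} = \frac{2 + 1}{1 + s} = \frac{1}{1 + s} 3 = \frac{3}{1 + s}$)
$O{\left(-7 \right)} \left(50 + g{\left(3 \right)}\right) = \left(\frac{5}{3} - \frac{\left(-7\right)^{2}}{3} + \frac{1}{3} \left(-7\right)\right) \left(50 + \frac{3}{1 + 3}\right) = \left(\frac{5}{3} - \frac{49}{3} - \frac{7}{3}\right) \left(50 + \frac{3}{4}\right) = \left(\frac{5}{3} - \frac{49}{3} - \frac{7}{3}\right) \left(50 + 3 \cdot \frac{1}{4}\right) = - 17 \left(50 + \frac{3}{4}\right) = \left(-17\right) \frac{203}{4} = - \frac{3451}{4}$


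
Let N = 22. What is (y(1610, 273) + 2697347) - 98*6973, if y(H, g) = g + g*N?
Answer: 2020272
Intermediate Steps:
y(H, g) = 23*g (y(H, g) = g + g*22 = g + 22*g = 23*g)
(y(1610, 273) + 2697347) - 98*6973 = (23*273 + 2697347) - 98*6973 = (6279 + 2697347) - 683354 = 2703626 - 683354 = 2020272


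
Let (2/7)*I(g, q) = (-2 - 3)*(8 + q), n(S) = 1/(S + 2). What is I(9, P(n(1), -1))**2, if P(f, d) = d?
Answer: 60025/4 ≈ 15006.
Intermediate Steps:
n(S) = 1/(2 + S)
I(g, q) = -140 - 35*q/2 (I(g, q) = 7*((-2 - 3)*(8 + q))/2 = 7*(-5*(8 + q))/2 = 7*(-40 - 5*q)/2 = -140 - 35*q/2)
I(9, P(n(1), -1))**2 = (-140 - 35/2*(-1))**2 = (-140 + 35/2)**2 = (-245/2)**2 = 60025/4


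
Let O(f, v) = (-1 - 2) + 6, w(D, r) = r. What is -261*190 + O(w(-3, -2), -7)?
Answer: -49587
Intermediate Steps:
O(f, v) = 3 (O(f, v) = -3 + 6 = 3)
-261*190 + O(w(-3, -2), -7) = -261*190 + 3 = -49590 + 3 = -49587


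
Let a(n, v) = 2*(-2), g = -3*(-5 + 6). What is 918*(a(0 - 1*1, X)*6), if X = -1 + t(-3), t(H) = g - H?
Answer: -22032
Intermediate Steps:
g = -3 (g = -3*1 = -3)
t(H) = -3 - H
X = -1 (X = -1 + (-3 - 1*(-3)) = -1 + (-3 + 3) = -1 + 0 = -1)
a(n, v) = -4
918*(a(0 - 1*1, X)*6) = 918*(-4*6) = 918*(-24) = -22032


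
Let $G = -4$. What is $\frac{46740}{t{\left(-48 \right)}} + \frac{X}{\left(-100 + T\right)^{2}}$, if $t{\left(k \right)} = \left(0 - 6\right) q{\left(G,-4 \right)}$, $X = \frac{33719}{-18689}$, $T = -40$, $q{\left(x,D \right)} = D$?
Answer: $\frac{101911112183}{52329200} \approx 1947.5$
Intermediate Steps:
$X = - \frac{33719}{18689}$ ($X = 33719 \left(- \frac{1}{18689}\right) = - \frac{33719}{18689} \approx -1.8042$)
$t{\left(k \right)} = 24$ ($t{\left(k \right)} = \left(0 - 6\right) \left(-4\right) = \left(-6\right) \left(-4\right) = 24$)
$\frac{46740}{t{\left(-48 \right)}} + \frac{X}{\left(-100 + T\right)^{2}} = \frac{46740}{24} - \frac{33719}{18689 \left(-100 - 40\right)^{2}} = 46740 \cdot \frac{1}{24} - \frac{33719}{18689 \left(-140\right)^{2}} = \frac{3895}{2} - \frac{33719}{18689 \cdot 19600} = \frac{3895}{2} - \frac{4817}{52329200} = \frac{101911112183}{52329200}$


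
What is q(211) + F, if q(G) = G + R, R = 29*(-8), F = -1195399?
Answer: -1195420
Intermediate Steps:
R = -232
q(G) = -232 + G (q(G) = G - 232 = -232 + G)
q(211) + F = (-232 + 211) - 1195399 = -21 - 1195399 = -1195420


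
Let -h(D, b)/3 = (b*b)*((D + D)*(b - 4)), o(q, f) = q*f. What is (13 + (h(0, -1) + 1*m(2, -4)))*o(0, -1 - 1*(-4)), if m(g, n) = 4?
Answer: 0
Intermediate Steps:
o(q, f) = f*q
h(D, b) = -6*D*b²*(-4 + b) (h(D, b) = -3*b*b*(D + D)*(b - 4) = -3*b²*(2*D)*(-4 + b) = -3*b²*2*D*(-4 + b) = -6*D*b²*(-4 + b))
(13 + (h(0, -1) + 1*m(2, -4)))*o(0, -1 - 1*(-4)) = (13 + (6*0*(-1)²*(4 - 1*(-1)) + 1*4))*((-1 - 1*(-4))*0) = (13 + (6*0*1*(4 + 1) + 4))*((-1 + 4)*0) = (13 + (6*0*1*5 + 4))*(3*0) = (13 + (0 + 4))*0 = (13 + 4)*0 = 17*0 = 0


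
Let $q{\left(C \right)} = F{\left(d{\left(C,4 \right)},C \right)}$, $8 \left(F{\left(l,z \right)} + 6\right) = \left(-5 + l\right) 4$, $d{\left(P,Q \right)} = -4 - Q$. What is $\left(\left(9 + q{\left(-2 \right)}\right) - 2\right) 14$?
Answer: $-77$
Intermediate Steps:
$F{\left(l,z \right)} = - \frac{17}{2} + \frac{l}{2}$ ($F{\left(l,z \right)} = -6 + \frac{\left(-5 + l\right) 4}{8} = -6 + \frac{-20 + 4 l}{8} = -6 + \left(- \frac{5}{2} + \frac{l}{2}\right) = - \frac{17}{2} + \frac{l}{2}$)
$q{\left(C \right)} = - \frac{25}{2}$ ($q{\left(C \right)} = - \frac{17}{2} + \frac{-4 - 4}{2} = - \frac{17}{2} + \frac{1}{2} \left(-8\right) = - \frac{17}{2} - 4 = - \frac{25}{2}$)
$\left(\left(9 + q{\left(-2 \right)}\right) - 2\right) 14 = \left(\left(9 - \frac{25}{2}\right) - 2\right) 14 = \left(- \frac{7}{2} - 2\right) 14 = \left(- \frac{11}{2}\right) 14 = -77$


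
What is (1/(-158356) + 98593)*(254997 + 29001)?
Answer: 201545546218263/7198 ≈ 2.8000e+10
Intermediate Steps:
(1/(-158356) + 98593)*(254997 + 29001) = (-1/158356 + 98593)*283998 = (15612793107/158356)*283998 = 201545546218263/7198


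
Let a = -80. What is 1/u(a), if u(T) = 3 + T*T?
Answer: 1/6403 ≈ 0.00015618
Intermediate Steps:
u(T) = 3 + T**2
1/u(a) = 1/(3 + (-80)**2) = 1/(3 + 6400) = 1/6403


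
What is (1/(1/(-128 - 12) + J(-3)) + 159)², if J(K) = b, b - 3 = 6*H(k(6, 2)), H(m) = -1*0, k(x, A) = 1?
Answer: 4457031121/175561 ≈ 25387.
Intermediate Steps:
H(m) = 0
b = 3 (b = 3 + 6*0 = 3 + 0 = 3)
J(K) = 3
(1/(1/(-128 - 12) + J(-3)) + 159)² = (1/(1/(-128 - 12) + 3) + 159)² = (1/(1/(-140) + 3) + 159)² = (1/(-1/140 + 3) + 159)² = (1/(419/140) + 159)² = (140/419 + 159)² = (66761/419)² = 4457031121/175561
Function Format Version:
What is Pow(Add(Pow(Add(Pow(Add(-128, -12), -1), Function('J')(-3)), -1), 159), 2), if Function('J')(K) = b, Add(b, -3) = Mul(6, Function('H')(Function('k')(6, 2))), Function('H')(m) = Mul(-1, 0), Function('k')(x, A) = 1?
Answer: Rational(4457031121, 175561) ≈ 25387.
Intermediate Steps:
Function('H')(m) = 0
b = 3 (b = Add(3, Mul(6, 0)) = Add(3, 0) = 3)
Function('J')(K) = 3
Pow(Add(Pow(Add(Pow(Add(-128, -12), -1), Function('J')(-3)), -1), 159), 2) = Pow(Add(Pow(Add(Pow(Add(-128, -12), -1), 3), -1), 159), 2) = Pow(Add(Pow(Add(Pow(-140, -1), 3), -1), 159), 2) = Pow(Add(Pow(Add(Rational(-1, 140), 3), -1), 159), 2) = Pow(Add(Pow(Rational(419, 140), -1), 159), 2) = Pow(Add(Rational(140, 419), 159), 2) = Pow(Rational(66761, 419), 2) = Rational(4457031121, 175561)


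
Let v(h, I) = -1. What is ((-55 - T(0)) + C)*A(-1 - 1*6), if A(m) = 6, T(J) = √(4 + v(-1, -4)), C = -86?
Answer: -846 - 6*√3 ≈ -856.39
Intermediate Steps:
T(J) = √3 (T(J) = √(4 - 1) = √3)
((-55 - T(0)) + C)*A(-1 - 1*6) = ((-55 - √3) - 86)*6 = (-141 - √3)*6 = -846 - 6*√3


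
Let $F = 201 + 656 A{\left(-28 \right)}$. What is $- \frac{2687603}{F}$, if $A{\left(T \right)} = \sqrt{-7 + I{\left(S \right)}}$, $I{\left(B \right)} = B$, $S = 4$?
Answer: $- \frac{180069401}{443803} + \frac{1763067568 i \sqrt{3}}{1331409} \approx -405.74 + 2293.6 i$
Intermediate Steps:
$A{\left(T \right)} = i \sqrt{3}$ ($A{\left(T \right)} = \sqrt{-7 + 4} = \sqrt{-3} = i \sqrt{3}$)
$F = 201 + 656 i \sqrt{3} \approx 201.0 + 1136.2 i$
$- \frac{2687603}{F} = - \frac{2687603}{201 + 656 i \sqrt{3}}$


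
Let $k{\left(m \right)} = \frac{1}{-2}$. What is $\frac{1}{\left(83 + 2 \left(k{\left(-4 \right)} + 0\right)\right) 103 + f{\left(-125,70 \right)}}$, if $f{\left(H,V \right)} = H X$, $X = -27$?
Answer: $\frac{1}{11821} \approx 8.4595 \cdot 10^{-5}$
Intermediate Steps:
$f{\left(H,V \right)} = - 27 H$ ($f{\left(H,V \right)} = H \left(-27\right) = - 27 H$)
$k{\left(m \right)} = - \frac{1}{2}$
$\frac{1}{\left(83 + 2 \left(k{\left(-4 \right)} + 0\right)\right) 103 + f{\left(-125,70 \right)}} = \frac{1}{\left(83 + 2 \left(- \frac{1}{2} + 0\right)\right) 103 - -3375} = \frac{1}{\left(83 + 2 \left(- \frac{1}{2}\right)\right) 103 + 3375} = \frac{1}{\left(83 - 1\right) 103 + 3375} = \frac{1}{82 \cdot 103 + 3375} = \frac{1}{8446 + 3375} = \frac{1}{11821}$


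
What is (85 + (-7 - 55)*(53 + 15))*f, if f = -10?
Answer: 41310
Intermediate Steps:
(85 + (-7 - 55)*(53 + 15))*f = (85 + (-7 - 55)*(53 + 15))*(-10) = (85 - 62*68)*(-10) = (85 - 4216)*(-10) = -4131*(-10) = 41310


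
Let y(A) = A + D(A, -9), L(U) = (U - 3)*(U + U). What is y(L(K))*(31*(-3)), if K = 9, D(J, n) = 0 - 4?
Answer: -9672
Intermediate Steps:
D(J, n) = -4
L(U) = 2*U*(-3 + U) (L(U) = (-3 + U)*(2*U) = 2*U*(-3 + U))
y(A) = -4 + A (y(A) = A - 4 = -4 + A)
y(L(K))*(31*(-3)) = (-4 + 2*9*(-3 + 9))*(31*(-3)) = (-4 + 2*9*6)*(-93) = (-4 + 108)*(-93) = 104*(-93) = -9672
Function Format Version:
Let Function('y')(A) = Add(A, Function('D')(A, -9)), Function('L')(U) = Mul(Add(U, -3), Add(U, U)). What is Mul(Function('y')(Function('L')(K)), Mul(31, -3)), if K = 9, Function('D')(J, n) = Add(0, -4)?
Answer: -9672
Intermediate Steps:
Function('D')(J, n) = -4
Function('L')(U) = Mul(2, U, Add(-3, U)) (Function('L')(U) = Mul(Add(-3, U), Mul(2, U)) = Mul(2, U, Add(-3, U)))
Function('y')(A) = Add(-4, A) (Function('y')(A) = Add(A, -4) = Add(-4, A))
Mul(Function('y')(Function('L')(K)), Mul(31, -3)) = Mul(Add(-4, Mul(2, 9, Add(-3, 9))), Mul(31, -3)) = Mul(Add(-4, Mul(2, 9, 6)), -93) = Mul(Add(-4, 108), -93) = Mul(104, -93) = -9672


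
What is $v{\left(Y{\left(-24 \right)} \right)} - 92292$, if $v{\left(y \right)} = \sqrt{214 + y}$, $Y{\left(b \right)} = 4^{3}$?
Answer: $-92292 + \sqrt{278} \approx -92275.0$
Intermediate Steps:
$Y{\left(b \right)} = 64$
$v{\left(Y{\left(-24 \right)} \right)} - 92292 = \sqrt{214 + 64} - 92292 = \sqrt{278} - 92292 = -92292 + \sqrt{278}$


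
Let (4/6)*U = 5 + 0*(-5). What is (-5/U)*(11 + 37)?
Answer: -32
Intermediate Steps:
U = 15/2 (U = 3*(5 + 0*(-5))/2 = 3*(5 + 0)/2 = (3/2)*5 = 15/2 ≈ 7.5000)
(-5/U)*(11 + 37) = (-5/15/2)*(11 + 37) = -5*2/15*48 = -⅔*48 = -32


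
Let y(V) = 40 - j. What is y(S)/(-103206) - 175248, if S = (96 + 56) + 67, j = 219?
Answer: -18086644909/103206 ≈ -1.7525e+5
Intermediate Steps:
S = 219 (S = 152 + 67 = 219)
y(V) = -179 (y(V) = 40 - 1*219 = 40 - 219 = -179)
y(S)/(-103206) - 175248 = -179/(-103206) - 175248 = -179*(-1/103206) - 175248 = 179/103206 - 175248 = -18086644909/103206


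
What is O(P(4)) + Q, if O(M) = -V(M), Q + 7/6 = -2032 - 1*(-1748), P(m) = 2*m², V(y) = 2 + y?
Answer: -1915/6 ≈ -319.17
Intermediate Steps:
Q = -1711/6 (Q = -7/6 + (-2032 - 1*(-1748)) = -7/6 + (-2032 + 1748) = -7/6 - 284 = -1711/6 ≈ -285.17)
O(M) = -2 - M (O(M) = -(2 + M) = -2 - M)
O(P(4)) + Q = (-2 - 2*4²) - 1711/6 = (-2 - 2*16) - 1711/6 = (-2 - 1*32) - 1711/6 = (-2 - 32) - 1711/6 = -34 - 1711/6 = -1915/6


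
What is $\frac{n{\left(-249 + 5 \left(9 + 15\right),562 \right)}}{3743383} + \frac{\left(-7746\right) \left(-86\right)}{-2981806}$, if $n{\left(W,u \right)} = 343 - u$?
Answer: $- \frac{1247165030631}{5581020944849} \approx -0.22347$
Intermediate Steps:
$\frac{n{\left(-249 + 5 \left(9 + 15\right),562 \right)}}{3743383} + \frac{\left(-7746\right) \left(-86\right)}{-2981806} = \frac{343 - 562}{3743383} + \frac{\left(-7746\right) \left(-86\right)}{-2981806} = \left(343 - 562\right) \frac{1}{3743383} + 666156 \left(- \frac{1}{2981806}\right) = \left(-219\right) \frac{1}{3743383} - \frac{333078}{1490903} = - \frac{219}{3743383} - \frac{333078}{1490903} = - \frac{1247165030631}{5581020944849}$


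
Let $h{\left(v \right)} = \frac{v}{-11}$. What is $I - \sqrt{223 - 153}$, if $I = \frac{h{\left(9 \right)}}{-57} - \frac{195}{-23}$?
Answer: $\frac{40824}{4807} - \sqrt{70} \approx 0.12601$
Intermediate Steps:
$h{\left(v \right)} = - \frac{v}{11}$ ($h{\left(v \right)} = v \left(- \frac{1}{11}\right) = - \frac{v}{11}$)
$I = \frac{40824}{4807}$ ($I = \frac{\left(- \frac{1}{11}\right) 9}{-57} - \frac{195}{-23} = \left(- \frac{9}{11}\right) \left(- \frac{1}{57}\right) - - \frac{195}{23} = \frac{3}{209} + \frac{195}{23} = \frac{40824}{4807} \approx 8.4926$)
$I - \sqrt{223 - 153} = \frac{40824}{4807} - \sqrt{223 - 153} = \frac{40824}{4807} - \sqrt{70}$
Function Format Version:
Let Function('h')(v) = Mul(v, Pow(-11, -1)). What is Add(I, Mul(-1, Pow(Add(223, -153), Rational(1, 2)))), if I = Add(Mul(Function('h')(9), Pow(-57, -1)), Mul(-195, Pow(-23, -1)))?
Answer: Add(Rational(40824, 4807), Mul(-1, Pow(70, Rational(1, 2)))) ≈ 0.12601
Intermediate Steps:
Function('h')(v) = Mul(Rational(-1, 11), v) (Function('h')(v) = Mul(v, Rational(-1, 11)) = Mul(Rational(-1, 11), v))
I = Rational(40824, 4807) (I = Add(Mul(Mul(Rational(-1, 11), 9), Pow(-57, -1)), Mul(-195, Pow(-23, -1))) = Add(Mul(Rational(-9, 11), Rational(-1, 57)), Mul(-195, Rational(-1, 23))) = Add(Rational(3, 209), Rational(195, 23)) = Rational(40824, 4807) ≈ 8.4926)
Add(I, Mul(-1, Pow(Add(223, -153), Rational(1, 2)))) = Add(Rational(40824, 4807), Mul(-1, Pow(Add(223, -153), Rational(1, 2)))) = Add(Rational(40824, 4807), Mul(-1, Pow(70, Rational(1, 2))))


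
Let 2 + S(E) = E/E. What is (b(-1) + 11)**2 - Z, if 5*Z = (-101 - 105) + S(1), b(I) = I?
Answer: 707/5 ≈ 141.40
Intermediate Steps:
S(E) = -1 (S(E) = -2 + E/E = -2 + 1 = -1)
Z = -207/5 (Z = ((-101 - 105) - 1)/5 = (-206 - 1)/5 = (1/5)*(-207) = -207/5 ≈ -41.400)
(b(-1) + 11)**2 - Z = (-1 + 11)**2 - 1*(-207/5) = 10**2 + 207/5 = 100 + 207/5 = 707/5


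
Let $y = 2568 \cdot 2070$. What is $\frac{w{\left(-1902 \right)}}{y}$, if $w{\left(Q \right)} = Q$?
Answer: $- \frac{317}{885960} \approx -0.0003578$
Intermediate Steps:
$y = 5315760$
$\frac{w{\left(-1902 \right)}}{y} = - \frac{1902}{5315760} = \left(-1902\right) \frac{1}{5315760} = - \frac{317}{885960}$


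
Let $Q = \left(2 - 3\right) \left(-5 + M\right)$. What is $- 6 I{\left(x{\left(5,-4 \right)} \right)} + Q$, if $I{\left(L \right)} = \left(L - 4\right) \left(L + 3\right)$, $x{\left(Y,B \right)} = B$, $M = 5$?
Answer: $-48$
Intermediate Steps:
$I{\left(L \right)} = \left(-4 + L\right) \left(3 + L\right)$
$Q = 0$ ($Q = \left(2 - 3\right) \left(-5 + 5\right) = \left(-1\right) 0 = 0$)
$- 6 I{\left(x{\left(5,-4 \right)} \right)} + Q = - 6 \left(-12 + \left(-4\right)^{2} - -4\right) + 0 = - 6 \left(-12 + 16 + 4\right) + 0 = \left(-6\right) 8 + 0 = -48 + 0 = -48$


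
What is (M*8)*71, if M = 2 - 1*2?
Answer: 0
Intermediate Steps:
M = 0 (M = 2 - 2 = 0)
(M*8)*71 = (0*8)*71 = 0*71 = 0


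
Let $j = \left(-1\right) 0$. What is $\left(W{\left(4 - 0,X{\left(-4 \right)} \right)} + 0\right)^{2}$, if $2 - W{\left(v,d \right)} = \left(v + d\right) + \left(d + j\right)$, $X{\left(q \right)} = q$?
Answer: $36$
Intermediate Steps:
$j = 0$
$W{\left(v,d \right)} = 2 - v - 2 d$ ($W{\left(v,d \right)} = 2 - \left(\left(v + d\right) + \left(d + 0\right)\right) = 2 - \left(\left(d + v\right) + d\right) = 2 - \left(v + 2 d\right) = 2 - v - 2 d$)
$\left(W{\left(4 - 0,X{\left(-4 \right)} \right)} + 0\right)^{2} = \left(\left(2 - \left(4 - 0\right) - -8\right) + 0\right)^{2} = \left(\left(2 - \left(4 + 0\right) + 8\right) + 0\right)^{2} = \left(\left(2 - 4 + 8\right) + 0\right)^{2} = \left(6 + 0\right)^{2} = 6^{2} = 36$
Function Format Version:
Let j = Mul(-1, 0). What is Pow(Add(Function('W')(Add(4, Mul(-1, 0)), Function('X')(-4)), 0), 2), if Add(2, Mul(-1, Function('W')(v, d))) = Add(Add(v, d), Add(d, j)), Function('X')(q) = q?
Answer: 36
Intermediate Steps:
j = 0
Function('W')(v, d) = Add(2, Mul(-1, v), Mul(-2, d)) (Function('W')(v, d) = Add(2, Mul(-1, Add(Add(v, d), Add(d, 0)))) = Add(2, Mul(-1, Add(Add(d, v), d))) = Add(2, Mul(-1, Add(v, Mul(2, d)))) = Add(2, Add(Mul(-1, v), Mul(-2, d))) = Add(2, Mul(-1, v), Mul(-2, d)))
Pow(Add(Function('W')(Add(4, Mul(-1, 0)), Function('X')(-4)), 0), 2) = Pow(Add(Add(2, Mul(-1, Add(4, Mul(-1, 0))), Mul(-2, -4)), 0), 2) = Pow(Add(Add(2, Mul(-1, Add(4, 0)), 8), 0), 2) = Pow(Add(Add(2, Mul(-1, 4), 8), 0), 2) = Pow(Add(Add(2, -4, 8), 0), 2) = Pow(Add(6, 0), 2) = Pow(6, 2) = 36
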